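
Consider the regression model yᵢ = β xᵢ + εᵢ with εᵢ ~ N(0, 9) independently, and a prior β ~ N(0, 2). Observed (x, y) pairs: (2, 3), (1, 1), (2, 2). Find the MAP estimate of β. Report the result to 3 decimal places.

β̂_MAP = 0.815

log p(β | y) = −Σ(yᵢ − βxᵢ)²/(2·9) − β²/(2·2) + const.
Setting the derivative to zero: Σxᵢ(yᵢ − βxᵢ)/9 − β/2 = 0, so β = Σxᵢyᵢ / (Σxᵢ² + σ²/τ²).
Σxᵢyᵢ = 2·3 + 1·1 + 2·2 = 11; Σxᵢ² = 9; σ²/τ² = 4.5.
β̂_MAP = 11 / (9 + 4.5) = 11/13.5 ≈ 0.815.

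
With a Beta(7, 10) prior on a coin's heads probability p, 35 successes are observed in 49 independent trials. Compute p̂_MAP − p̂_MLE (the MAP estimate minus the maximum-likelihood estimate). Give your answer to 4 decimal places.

MAP − MLE = -0.0737

Posterior is Beta(42, 24); MAP = (42−1)/(66−2) = 41/64 ≈ 0.64063.
MLE ignores the prior: p̂_MLE = k/n = 35/49 ≈ 0.71429.
Difference = 41/64 − 35/49 = -33/448 ≈ -0.0737.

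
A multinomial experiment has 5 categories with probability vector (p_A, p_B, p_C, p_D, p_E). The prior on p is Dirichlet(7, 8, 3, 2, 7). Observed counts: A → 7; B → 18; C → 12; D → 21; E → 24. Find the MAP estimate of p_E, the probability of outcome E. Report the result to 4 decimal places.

MAP estimate of p_E = 0.2885

The posterior is Dirichlet(αᵢ + nᵢ) = Dirichlet(14, 26, 15, 23, 31).
For a Dirichlet(a₁,…,a_K) with all aᵢ > 1, the mode has j-th component (aⱼ − 1)/(Σaᵢ − K).
Here Σaᵢ = 109 and K = 5, so p_E = (31 − 1)/(109 − 5) = 30/104 ≈ 0.2885.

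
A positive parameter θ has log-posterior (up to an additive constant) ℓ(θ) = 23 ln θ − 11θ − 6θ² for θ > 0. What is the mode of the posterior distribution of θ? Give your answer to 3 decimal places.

θ̂_MAP = 1.000

ℓ'(θ) = 23/θ − 11 − 12θ. Setting this to zero and multiplying by θ: 12θ² + 11θ − 23 = 0.
θ = (−11 + √(11² + 4·12·23)) / (2·12) = (−11 + √1225) / 24 = (−11 + 35)/24 = 1.
ℓ''(θ) = −23/θ² − 12 < 0, confirming a maximum.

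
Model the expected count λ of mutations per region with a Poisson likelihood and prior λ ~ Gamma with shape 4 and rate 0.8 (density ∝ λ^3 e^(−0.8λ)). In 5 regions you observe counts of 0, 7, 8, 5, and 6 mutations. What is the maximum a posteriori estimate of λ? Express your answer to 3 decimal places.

Σxᵢ = 0+7+8+5+6 = 26, with n = 5.
Posterior ∝ λ^3e^(−0.8λ) · λ^26e^(−5λ) = λ^29e^(−5.8λ), i.e. Gamma(shape=30, rate=5.8).
The mode of a Gamma(a, b) with a ≥ 1 (shape–rate) is (a−1)/b = 29/5.8 ≈ 5.000.

λ̂_MAP = 5.000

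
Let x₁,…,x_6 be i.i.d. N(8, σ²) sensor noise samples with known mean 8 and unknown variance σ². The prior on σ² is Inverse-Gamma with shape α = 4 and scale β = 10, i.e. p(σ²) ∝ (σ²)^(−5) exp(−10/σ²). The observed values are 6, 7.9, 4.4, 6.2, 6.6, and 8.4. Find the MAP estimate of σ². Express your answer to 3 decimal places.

σ̂²_MAP = 2.646

Sum of squared deviations about the known mean: SS = (6−8)² + (7.9−8)² + (4.4−8)² + (6.2−8)² + (6.6−8)² + (8.4−8)² = 22.33.
The Normal likelihood contributes (σ²)^(−n/2) exp(−SS/(2σ²)), so the posterior is Inverse-Gamma(α + n/2, β + SS/2) = Inverse-Gamma(7, 21.165).
The mode of Inverse-Gamma(a, b) is b/(a+1) = 21.165/8 ≈ 2.646.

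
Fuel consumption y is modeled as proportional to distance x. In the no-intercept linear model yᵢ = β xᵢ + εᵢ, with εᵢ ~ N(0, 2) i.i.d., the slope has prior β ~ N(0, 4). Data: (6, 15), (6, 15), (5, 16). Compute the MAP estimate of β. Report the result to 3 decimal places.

β̂_MAP = 2.667

log p(β | y) = −Σ(yᵢ − βxᵢ)²/(2·2) − β²/(2·4) + const.
Setting the derivative to zero: Σxᵢ(yᵢ − βxᵢ)/2 − β/4 = 0, so β = Σxᵢyᵢ / (Σxᵢ² + σ²/τ²).
Σxᵢyᵢ = 6·15 + 6·15 + 5·16 = 260; Σxᵢ² = 97; σ²/τ² = 0.5.
β̂_MAP = 260 / (97 + 0.5) = 260/97.5 ≈ 2.667.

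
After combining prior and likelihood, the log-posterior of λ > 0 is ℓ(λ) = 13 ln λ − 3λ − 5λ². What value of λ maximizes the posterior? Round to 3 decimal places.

ℓ'(λ) = 13/λ − 3 − 10λ. Setting this to zero and multiplying by λ: 10λ² + 3λ − 13 = 0.
λ = (−3 + √(3² + 4·10·13)) / (2·10) = (−3 + √529) / 20 = (−3 + 23)/20 = 1.
ℓ''(λ) = −13/λ² − 10 < 0, confirming a maximum.

λ̂_MAP = 1.000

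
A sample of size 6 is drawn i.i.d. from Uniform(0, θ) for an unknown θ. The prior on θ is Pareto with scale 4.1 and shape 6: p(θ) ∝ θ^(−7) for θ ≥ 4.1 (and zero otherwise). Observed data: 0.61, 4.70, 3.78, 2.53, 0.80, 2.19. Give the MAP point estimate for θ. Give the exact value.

The Uniform(0, θ) likelihood is θ^(−n) for θ ≥ max(xᵢ), zero otherwise. Here max(xᵢ) = 4.70.
Posterior ∝ θ^(−7) · θ^(−6) = θ^(−13) on θ ≥ max(4.1, 4.70) = 4.70.
This density is strictly decreasing in θ, so the posterior mode lies at the lower boundary of the support.

θ̂_MAP = 4.70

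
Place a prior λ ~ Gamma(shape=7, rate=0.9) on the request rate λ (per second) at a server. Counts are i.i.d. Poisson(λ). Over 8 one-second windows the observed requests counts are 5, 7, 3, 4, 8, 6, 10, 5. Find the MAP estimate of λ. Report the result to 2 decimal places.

Σxᵢ = 5+7+3+4+8+6+10+5 = 48, with n = 8.
Posterior ∝ λ^6e^(−0.9λ) · λ^48e^(−8λ) = λ^54e^(−8.9λ), i.e. Gamma(shape=55, rate=8.9).
The mode of a Gamma(a, b) with a ≥ 1 (shape–rate) is (a−1)/b = 54/8.9 ≈ 6.07.

λ̂_MAP = 6.07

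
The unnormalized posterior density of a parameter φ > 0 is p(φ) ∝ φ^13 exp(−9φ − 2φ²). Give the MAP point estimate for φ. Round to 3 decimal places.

ℓ'(φ) = 13/φ − 9 − 4φ. Setting this to zero and multiplying by φ: 4φ² + 9φ − 13 = 0.
φ = (−9 + √(9² + 4·4·13)) / (2·4) = (−9 + √289) / 8 = (−9 + 17)/8 = 1.
ℓ''(φ) = −13/φ² − 4 < 0, confirming a maximum.

φ̂_MAP = 1.000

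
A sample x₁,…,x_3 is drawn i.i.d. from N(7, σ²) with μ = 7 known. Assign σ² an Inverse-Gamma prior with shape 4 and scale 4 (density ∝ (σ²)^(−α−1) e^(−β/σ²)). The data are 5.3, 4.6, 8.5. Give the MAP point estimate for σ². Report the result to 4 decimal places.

Sum of squared deviations about the known mean: SS = (5.3−7)² + (4.6−7)² + (8.5−7)² = 10.9.
The Normal likelihood contributes (σ²)^(−n/2) exp(−SS/(2σ²)), so the posterior is Inverse-Gamma(α + n/2, β + SS/2) = Inverse-Gamma(5.5, 9.45).
The mode of Inverse-Gamma(a, b) is b/(a+1) = 9.45/6.5 ≈ 1.4538.

σ̂²_MAP = 1.4538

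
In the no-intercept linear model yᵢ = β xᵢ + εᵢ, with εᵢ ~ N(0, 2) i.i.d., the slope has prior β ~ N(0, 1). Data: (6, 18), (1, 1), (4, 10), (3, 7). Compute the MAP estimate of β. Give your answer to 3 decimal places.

log p(β | y) = −Σ(yᵢ − βxᵢ)²/(2·2) − β²/(2·1) + const.
Setting the derivative to zero: Σxᵢ(yᵢ − βxᵢ)/2 − β/1 = 0, so β = Σxᵢyᵢ / (Σxᵢ² + σ²/τ²).
Σxᵢyᵢ = 6·18 + 1·1 + 4·10 + 3·7 = 170; Σxᵢ² = 62; σ²/τ² = 2.
β̂_MAP = 170 / (62 + 2) = 170/64 ≈ 2.656.

β̂_MAP = 2.656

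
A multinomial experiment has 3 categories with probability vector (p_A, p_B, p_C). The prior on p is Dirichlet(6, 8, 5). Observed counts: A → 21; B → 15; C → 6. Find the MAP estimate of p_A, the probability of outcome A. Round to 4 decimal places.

The posterior is Dirichlet(αᵢ + nᵢ) = Dirichlet(27, 23, 11).
For a Dirichlet(a₁,…,a_K) with all aᵢ > 1, the mode has j-th component (aⱼ − 1)/(Σaᵢ − K).
Here Σaᵢ = 61 and K = 3, so p_A = (27 − 1)/(61 − 3) = 26/58 ≈ 0.4483.

MAP estimate of p_A = 0.4483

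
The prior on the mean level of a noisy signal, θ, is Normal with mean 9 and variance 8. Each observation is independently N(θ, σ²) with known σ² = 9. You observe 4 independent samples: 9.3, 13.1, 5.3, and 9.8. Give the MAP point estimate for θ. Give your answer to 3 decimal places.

n = 4; x̄ = (9.3 + 13.1 + 5.3 + 9.8)/4 = 37.5/4 = 9.375.
For a Normal prior and Normal likelihood with known variance, the posterior is Normal; its mode equals its mean, the precision-weighted average.
Prior precision 1/σ₀² = 1/8 = 0.125; data precision n/σ² = 4/9.
θ̂ = (0.125·9 + (4/9)·9.375) / (0.125 + 4/9) = (127/24)/(41/72) = 381/41 ≈ 9.293.

θ̂_MAP = 9.293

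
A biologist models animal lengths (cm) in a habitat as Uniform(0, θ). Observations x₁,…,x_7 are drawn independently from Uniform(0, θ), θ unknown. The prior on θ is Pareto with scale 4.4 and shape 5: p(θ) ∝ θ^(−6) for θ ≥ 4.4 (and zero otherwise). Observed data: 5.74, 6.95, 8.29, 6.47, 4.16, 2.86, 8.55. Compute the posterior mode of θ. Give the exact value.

The Uniform(0, θ) likelihood is θ^(−n) for θ ≥ max(xᵢ), zero otherwise. Here max(xᵢ) = 8.55.
Posterior ∝ θ^(−6) · θ^(−7) = θ^(−13) on θ ≥ max(4.4, 8.55) = 8.55.
This density is strictly decreasing in θ, so the posterior mode lies at the lower boundary of the support.

θ̂_MAP = 8.55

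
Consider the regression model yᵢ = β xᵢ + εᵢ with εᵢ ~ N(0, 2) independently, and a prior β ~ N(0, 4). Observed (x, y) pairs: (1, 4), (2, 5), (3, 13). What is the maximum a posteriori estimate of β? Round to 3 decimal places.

β̂_MAP = 3.655

log p(β | y) = −Σ(yᵢ − βxᵢ)²/(2·2) − β²/(2·4) + const.
Setting the derivative to zero: Σxᵢ(yᵢ − βxᵢ)/2 − β/4 = 0, so β = Σxᵢyᵢ / (Σxᵢ² + σ²/τ²).
Σxᵢyᵢ = 1·4 + 2·5 + 3·13 = 53; Σxᵢ² = 14; σ²/τ² = 0.5.
β̂_MAP = 53 / (14 + 0.5) = 53/14.5 ≈ 3.655.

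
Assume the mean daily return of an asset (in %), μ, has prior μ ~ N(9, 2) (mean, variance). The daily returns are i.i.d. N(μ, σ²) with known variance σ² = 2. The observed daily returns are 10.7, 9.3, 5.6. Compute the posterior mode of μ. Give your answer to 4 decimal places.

μ̂_MAP = 8.6500

n = 3; x̄ = (10.7 + 9.3 + 5.6)/3 = 25.6/3 = 128/15 ≈ 8.5333.
For a Normal prior and Normal likelihood with known variance, the posterior is Normal; its mode equals its mean, the precision-weighted average.
Prior precision 1/σ₀² = 1/2 = 0.5; data precision n/σ² = 3/2 = 1.5.
μ̂ = (0.5·9 + 1.5·(128/15)) / (0.5 + 1.5) = 17.3/2 = 8.6500.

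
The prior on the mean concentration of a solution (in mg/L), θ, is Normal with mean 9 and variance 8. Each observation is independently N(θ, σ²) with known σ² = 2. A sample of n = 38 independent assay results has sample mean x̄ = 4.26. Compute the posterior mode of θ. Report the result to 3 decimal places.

θ̂_MAP = 4.291

n = 38, x̄ = 4.26.
For a Normal prior and Normal likelihood with known variance, the posterior is Normal; its mode equals its mean, the precision-weighted average.
Prior precision 1/σ₀² = 1/8 = 0.125; data precision n/σ² = 38/2 = 19.
θ̂ = (0.125·9 + 19·4.26) / (0.125 + 19) = 82.065/19.125 = 5471/1275 ≈ 4.291.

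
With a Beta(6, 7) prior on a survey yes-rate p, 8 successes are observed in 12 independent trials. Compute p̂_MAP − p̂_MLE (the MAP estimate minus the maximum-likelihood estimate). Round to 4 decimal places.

MAP − MLE = -0.1014

Posterior is Beta(14, 11); MAP = (14−1)/(25−2) = 13/23 ≈ 0.56522.
MLE ignores the prior: p̂_MLE = k/n = 8/12 ≈ 0.66667.
Difference = 13/23 − 8/12 = -7/69 ≈ -0.1014.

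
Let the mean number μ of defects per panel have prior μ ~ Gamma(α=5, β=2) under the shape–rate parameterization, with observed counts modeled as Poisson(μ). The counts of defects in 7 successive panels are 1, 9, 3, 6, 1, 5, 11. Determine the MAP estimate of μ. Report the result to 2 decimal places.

Σxᵢ = 1+9+3+6+1+5+11 = 36, with n = 7.
Posterior ∝ μ^4e^(−2μ) · μ^36e^(−7μ) = μ^40e^(−9μ), i.e. Gamma(shape=41, rate=9).
The mode of a Gamma(a, b) with a ≥ 1 (shape–rate) is (a−1)/b = 40/9 ≈ 4.44.

μ̂_MAP = 4.44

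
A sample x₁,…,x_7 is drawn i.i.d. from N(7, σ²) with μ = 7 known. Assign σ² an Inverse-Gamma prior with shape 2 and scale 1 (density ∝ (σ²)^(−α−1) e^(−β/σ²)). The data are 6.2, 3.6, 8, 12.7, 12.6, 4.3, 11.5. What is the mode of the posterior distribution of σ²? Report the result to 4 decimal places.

Sum of squared deviations about the known mean: SS = (6.2−7)² + (3.6−7)² + (8−7)² + (12.7−7)² + (12.6−7)² + (4.3−7)² + (11.5−7)² = 104.59.
The Normal likelihood contributes (σ²)^(−n/2) exp(−SS/(2σ²)), so the posterior is Inverse-Gamma(α + n/2, β + SS/2) = Inverse-Gamma(5.5, 53.295).
The mode of Inverse-Gamma(a, b) is b/(a+1) = 53.295/6.5 ≈ 8.1992.

σ̂²_MAP = 8.1992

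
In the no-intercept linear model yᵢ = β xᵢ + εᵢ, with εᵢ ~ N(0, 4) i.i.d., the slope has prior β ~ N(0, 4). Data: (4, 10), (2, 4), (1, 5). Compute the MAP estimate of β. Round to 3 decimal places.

log p(β | y) = −Σ(yᵢ − βxᵢ)²/(2·4) − β²/(2·4) + const.
Setting the derivative to zero: Σxᵢ(yᵢ − βxᵢ)/4 − β/4 = 0, so β = Σxᵢyᵢ / (Σxᵢ² + σ²/τ²).
Σxᵢyᵢ = 4·10 + 2·4 + 1·5 = 53; Σxᵢ² = 21; σ²/τ² = 1.
β̂_MAP = 53 / (21 + 1) = 53/22 ≈ 2.409.

β̂_MAP = 2.409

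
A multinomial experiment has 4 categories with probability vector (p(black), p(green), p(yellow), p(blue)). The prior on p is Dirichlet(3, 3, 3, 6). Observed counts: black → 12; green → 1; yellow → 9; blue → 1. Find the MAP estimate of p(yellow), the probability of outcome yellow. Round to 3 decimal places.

The posterior is Dirichlet(αᵢ + nᵢ) = Dirichlet(15, 4, 12, 7).
For a Dirichlet(a₁,…,a_K) with all aᵢ > 1, the mode has j-th component (aⱼ − 1)/(Σaᵢ − K).
Here Σaᵢ = 38 and K = 4, so p(yellow) = (12 − 1)/(38 − 4) = 11/34 ≈ 0.324.

MAP estimate of p(yellow) = 0.324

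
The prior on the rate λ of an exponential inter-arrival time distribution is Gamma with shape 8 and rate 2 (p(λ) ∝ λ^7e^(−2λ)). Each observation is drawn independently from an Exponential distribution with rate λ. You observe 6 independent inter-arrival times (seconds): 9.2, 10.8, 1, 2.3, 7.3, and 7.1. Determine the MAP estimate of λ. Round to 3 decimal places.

The Exponential(rate=λ) likelihood is ∝ λ^n e^(−λΣtᵢ). Here n = 6 and Σtᵢ = 9.2 + 10.8 + 1 + 2.3 + 7.3 + 7.1 = 37.7.
Posterior ∝ λ^7e^(−2λ) · λ^6e^(−37.7λ) = λ^13e^(−39.7λ), i.e. Gamma(14, 39.7).
Mode = (a−1)/b = 13/39.7 ≈ 0.327.

λ̂_MAP = 0.327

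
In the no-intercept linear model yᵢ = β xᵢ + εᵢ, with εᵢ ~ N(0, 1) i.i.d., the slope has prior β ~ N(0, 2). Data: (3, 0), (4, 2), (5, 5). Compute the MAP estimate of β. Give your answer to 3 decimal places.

β̂_MAP = 0.653

log p(β | y) = −Σ(yᵢ − βxᵢ)²/(2·1) − β²/(2·2) + const.
Setting the derivative to zero: Σxᵢ(yᵢ − βxᵢ)/1 − β/2 = 0, so β = Σxᵢyᵢ / (Σxᵢ² + σ²/τ²).
Σxᵢyᵢ = 3·0 + 4·2 + 5·5 = 33; Σxᵢ² = 50; σ²/τ² = 0.5.
β̂_MAP = 33 / (50 + 0.5) = 33/50.5 ≈ 0.653.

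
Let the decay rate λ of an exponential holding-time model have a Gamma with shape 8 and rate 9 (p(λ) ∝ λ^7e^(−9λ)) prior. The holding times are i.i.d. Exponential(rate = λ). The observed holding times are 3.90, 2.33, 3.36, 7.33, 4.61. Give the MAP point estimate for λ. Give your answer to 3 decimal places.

λ̂_MAP = 0.393

The Exponential(rate=λ) likelihood is ∝ λ^n e^(−λΣtᵢ). Here n = 5 and Σtᵢ = 3.90 + 2.33 + 3.36 + 7.33 + 4.61 = 21.53.
Posterior ∝ λ^7e^(−9λ) · λ^5e^(−21.53λ) = λ^12e^(−30.53λ), i.e. Gamma(13, 30.53).
Mode = (a−1)/b = 12/30.53 ≈ 0.393.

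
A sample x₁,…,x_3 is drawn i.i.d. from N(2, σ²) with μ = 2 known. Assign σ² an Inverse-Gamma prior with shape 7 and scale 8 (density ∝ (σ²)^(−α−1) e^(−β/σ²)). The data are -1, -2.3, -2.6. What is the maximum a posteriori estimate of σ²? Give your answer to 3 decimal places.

Sum of squared deviations about the known mean: SS = (-1−2)² + (-2.3−2)² + (-2.6−2)² = 48.65.
The Normal likelihood contributes (σ²)^(−n/2) exp(−SS/(2σ²)), so the posterior is Inverse-Gamma(α + n/2, β + SS/2) = Inverse-Gamma(8.5, 32.325).
The mode of Inverse-Gamma(a, b) is b/(a+1) = 32.325/9.5 ≈ 3.403.

σ̂²_MAP = 3.403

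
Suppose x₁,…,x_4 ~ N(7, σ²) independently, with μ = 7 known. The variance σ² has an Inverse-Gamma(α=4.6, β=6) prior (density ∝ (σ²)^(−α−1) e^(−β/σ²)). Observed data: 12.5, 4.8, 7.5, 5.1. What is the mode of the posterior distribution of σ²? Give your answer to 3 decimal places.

σ̂²_MAP = 3.352

Sum of squared deviations about the known mean: SS = (12.5−7)² + (4.8−7)² + (7.5−7)² + (5.1−7)² = 38.95.
The Normal likelihood contributes (σ²)^(−n/2) exp(−SS/(2σ²)), so the posterior is Inverse-Gamma(α + n/2, β + SS/2) = Inverse-Gamma(6.6, 25.475).
The mode of Inverse-Gamma(a, b) is b/(a+1) = 25.475/7.6 ≈ 3.352.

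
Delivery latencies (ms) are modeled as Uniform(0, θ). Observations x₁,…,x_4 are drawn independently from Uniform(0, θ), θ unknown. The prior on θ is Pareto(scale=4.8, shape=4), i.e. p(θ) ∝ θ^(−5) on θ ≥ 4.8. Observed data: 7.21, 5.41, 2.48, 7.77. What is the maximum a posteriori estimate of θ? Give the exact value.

The Uniform(0, θ) likelihood is θ^(−n) for θ ≥ max(xᵢ), zero otherwise. Here max(xᵢ) = 7.77.
Posterior ∝ θ^(−5) · θ^(−4) = θ^(−9) on θ ≥ max(4.8, 7.77) = 7.77.
This density is strictly decreasing in θ, so the posterior mode lies at the lower boundary of the support.

θ̂_MAP = 7.77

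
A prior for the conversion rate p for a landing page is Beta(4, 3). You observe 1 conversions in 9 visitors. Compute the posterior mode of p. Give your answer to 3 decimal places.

Prior: Beta(4, 3).
Data: 1 success in 9 trials. The binomial likelihood contributes p(1−p)^8, so the posterior is Beta(4+1, 3+8) = Beta(5, 11).
For Beta(a, b) with a, b > 1 the mode is (a−1)/(a+b−2) = 4/14 ≈ 0.286.

p̂_MAP = 0.286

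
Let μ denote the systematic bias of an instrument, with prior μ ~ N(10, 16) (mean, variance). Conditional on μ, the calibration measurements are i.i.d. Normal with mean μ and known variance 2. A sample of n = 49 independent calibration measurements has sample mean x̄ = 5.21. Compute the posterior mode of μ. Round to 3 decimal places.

μ̂_MAP = 5.222

n = 49, x̄ = 5.21.
For a Normal prior and Normal likelihood with known variance, the posterior is Normal; its mode equals its mean, the precision-weighted average.
Prior precision 1/σ₀² = 1/16 = 0.0625; data precision n/σ² = 49/2 = 24.5.
μ̂ = (0.0625·10 + 24.5·5.21) / (0.0625 + 24.5) = 128.27/24.5625 = 51308/9825 ≈ 5.222.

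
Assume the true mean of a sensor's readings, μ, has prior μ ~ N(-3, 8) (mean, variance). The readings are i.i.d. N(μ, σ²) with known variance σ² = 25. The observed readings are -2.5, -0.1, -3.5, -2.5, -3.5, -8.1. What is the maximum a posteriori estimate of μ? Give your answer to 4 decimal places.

n = 6; x̄ = ((-2.5) + (-0.1) + (-3.5) + (-2.5) + (-3.5) + (-8.1))/6 = -20.2/6 = -101/30 ≈ -3.3667.
For a Normal prior and Normal likelihood with known variance, the posterior is Normal; its mode equals its mean, the precision-weighted average.
Prior precision 1/σ₀² = 1/8 = 0.125; data precision n/σ² = 6/25 = 0.24.
μ̂ = (0.125·(-3) + 0.24·(-101/30)) / (0.125 + 0.24) = (-1.183)/0.365 = -1183/365 ≈ -3.2411.

μ̂_MAP = -3.2411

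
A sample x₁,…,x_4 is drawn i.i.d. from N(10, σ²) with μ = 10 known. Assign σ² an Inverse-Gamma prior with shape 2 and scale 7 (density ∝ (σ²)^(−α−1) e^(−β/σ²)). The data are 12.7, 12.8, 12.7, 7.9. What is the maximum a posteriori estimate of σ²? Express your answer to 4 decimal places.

σ̂²_MAP = 4.0830

Sum of squared deviations about the known mean: SS = (12.7−10)² + (12.8−10)² + (12.7−10)² + (7.9−10)² = 26.83.
The Normal likelihood contributes (σ²)^(−n/2) exp(−SS/(2σ²)), so the posterior is Inverse-Gamma(α + n/2, β + SS/2) = Inverse-Gamma(4, 20.415).
The mode of Inverse-Gamma(a, b) is b/(a+1) = 20.415/5 ≈ 4.0830.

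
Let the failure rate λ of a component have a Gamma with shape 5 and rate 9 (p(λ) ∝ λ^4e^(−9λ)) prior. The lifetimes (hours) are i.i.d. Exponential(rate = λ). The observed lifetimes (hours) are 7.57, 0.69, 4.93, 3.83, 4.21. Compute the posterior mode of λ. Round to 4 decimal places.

The Exponential(rate=λ) likelihood is ∝ λ^n e^(−λΣtᵢ). Here n = 5 and Σtᵢ = 7.57 + 0.69 + 4.93 + 3.83 + 4.21 = 21.23.
Posterior ∝ λ^4e^(−9λ) · λ^5e^(−21.23λ) = λ^9e^(−30.23λ), i.e. Gamma(10, 30.23).
Mode = (a−1)/b = 9/30.23 ≈ 0.2977.

λ̂_MAP = 0.2977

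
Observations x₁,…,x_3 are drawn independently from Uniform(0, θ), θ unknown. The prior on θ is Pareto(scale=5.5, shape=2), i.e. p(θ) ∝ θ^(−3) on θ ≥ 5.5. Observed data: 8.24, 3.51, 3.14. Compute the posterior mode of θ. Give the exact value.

θ̂_MAP = 8.24

The Uniform(0, θ) likelihood is θ^(−n) for θ ≥ max(xᵢ), zero otherwise. Here max(xᵢ) = 8.24.
Posterior ∝ θ^(−3) · θ^(−3) = θ^(−6) on θ ≥ max(5.5, 8.24) = 8.24.
This density is strictly decreasing in θ, so the posterior mode lies at the lower boundary of the support.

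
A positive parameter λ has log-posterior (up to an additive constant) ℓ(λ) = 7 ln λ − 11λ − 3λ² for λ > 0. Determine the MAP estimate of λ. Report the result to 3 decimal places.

λ̂_MAP = 0.500

ℓ'(λ) = 7/λ − 11 − 6λ. Setting this to zero and multiplying by λ: 6λ² + 11λ − 7 = 0.
λ = (−11 + √(11² + 4·6·7)) / (2·6) = (−11 + √289) / 12 = (−11 + 17)/12 = 1/2.
ℓ''(λ) = −7/λ² − 6 < 0, confirming a maximum.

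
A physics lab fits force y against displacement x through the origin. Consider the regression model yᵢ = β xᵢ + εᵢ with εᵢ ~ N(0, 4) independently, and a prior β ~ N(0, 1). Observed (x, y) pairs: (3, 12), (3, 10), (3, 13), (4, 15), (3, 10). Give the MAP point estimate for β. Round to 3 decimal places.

log p(β | y) = −Σ(yᵢ − βxᵢ)²/(2·4) − β²/(2·1) + const.
Setting the derivative to zero: Σxᵢ(yᵢ − βxᵢ)/4 − β/1 = 0, so β = Σxᵢyᵢ / (Σxᵢ² + σ²/τ²).
Σxᵢyᵢ = 3·12 + 3·10 + 3·13 + 4·15 + 3·10 = 195; Σxᵢ² = 52; σ²/τ² = 4.
β̂_MAP = 195 / (52 + 4) = 195/56 ≈ 3.482.

β̂_MAP = 3.482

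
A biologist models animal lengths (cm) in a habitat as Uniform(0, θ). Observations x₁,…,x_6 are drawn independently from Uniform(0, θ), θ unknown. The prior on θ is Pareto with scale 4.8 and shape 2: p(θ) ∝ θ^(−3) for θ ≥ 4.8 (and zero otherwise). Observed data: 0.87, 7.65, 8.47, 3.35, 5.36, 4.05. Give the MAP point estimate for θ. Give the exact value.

θ̂_MAP = 8.47

The Uniform(0, θ) likelihood is θ^(−n) for θ ≥ max(xᵢ), zero otherwise. Here max(xᵢ) = 8.47.
Posterior ∝ θ^(−3) · θ^(−6) = θ^(−9) on θ ≥ max(4.8, 8.47) = 8.47.
This density is strictly decreasing in θ, so the posterior mode lies at the lower boundary of the support.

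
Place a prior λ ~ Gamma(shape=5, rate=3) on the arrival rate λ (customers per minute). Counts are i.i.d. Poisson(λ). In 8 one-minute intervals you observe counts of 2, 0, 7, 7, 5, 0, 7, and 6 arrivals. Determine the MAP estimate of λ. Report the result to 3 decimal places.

Σxᵢ = 2+0+7+7+5+0+7+6 = 34, with n = 8.
Posterior ∝ λ^4e^(−3λ) · λ^34e^(−8λ) = λ^38e^(−11λ), i.e. Gamma(shape=39, rate=11).
The mode of a Gamma(a, b) with a ≥ 1 (shape–rate) is (a−1)/b = 38/11 ≈ 3.455.

λ̂_MAP = 3.455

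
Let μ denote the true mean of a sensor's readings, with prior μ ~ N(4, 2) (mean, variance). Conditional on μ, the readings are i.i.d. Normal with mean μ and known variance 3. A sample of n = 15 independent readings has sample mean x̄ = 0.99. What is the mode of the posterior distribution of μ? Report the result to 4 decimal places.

n = 15, x̄ = 0.99.
For a Normal prior and Normal likelihood with known variance, the posterior is Normal; its mode equals its mean, the precision-weighted average.
Prior precision 1/σ₀² = 1/2 = 0.5; data precision n/σ² = 15/3 = 5.
μ̂ = (0.5·4 + 5·0.99) / (0.5 + 5) = 6.95/5.5 = 139/110 ≈ 1.2636.

μ̂_MAP = 1.2636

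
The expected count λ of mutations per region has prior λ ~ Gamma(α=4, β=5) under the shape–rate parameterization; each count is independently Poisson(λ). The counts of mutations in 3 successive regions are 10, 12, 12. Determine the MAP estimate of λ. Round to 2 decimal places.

λ̂_MAP = 4.63

Σxᵢ = 10+12+12 = 34, with n = 3.
Posterior ∝ λ^3e^(−5λ) · λ^34e^(−3λ) = λ^37e^(−8λ), i.e. Gamma(shape=38, rate=8).
The mode of a Gamma(a, b) with a ≥ 1 (shape–rate) is (a−1)/b = 37/8 ≈ 4.63.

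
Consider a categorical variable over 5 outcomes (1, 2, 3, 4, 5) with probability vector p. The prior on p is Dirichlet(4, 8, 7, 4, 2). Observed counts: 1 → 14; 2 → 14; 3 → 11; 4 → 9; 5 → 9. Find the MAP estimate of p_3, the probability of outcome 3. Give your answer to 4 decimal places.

MAP estimate: 0.2208

The posterior is Dirichlet(αᵢ + nᵢ) = Dirichlet(18, 22, 18, 13, 11).
For a Dirichlet(a₁,…,a_K) with all aᵢ > 1, the mode has j-th component (aⱼ − 1)/(Σaᵢ − K).
Here Σaᵢ = 82 and K = 5, so p_3 = (18 − 1)/(82 − 5) = 17/77 ≈ 0.2208.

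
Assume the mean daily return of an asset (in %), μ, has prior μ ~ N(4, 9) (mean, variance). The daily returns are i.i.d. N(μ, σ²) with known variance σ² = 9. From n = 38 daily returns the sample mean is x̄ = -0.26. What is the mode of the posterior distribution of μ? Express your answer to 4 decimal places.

μ̂_MAP = -0.1508

n = 38, x̄ = -0.26.
For a Normal prior and Normal likelihood with known variance, the posterior is Normal; its mode equals its mean, the precision-weighted average.
Prior precision 1/σ₀² = 1/9; data precision n/σ² = 38/9.
μ̂ = ((1/9)·4 + (38/9)·(-0.26)) / (1/9 + 38/9) = (-49/75)/(13/3) = -49/325 ≈ -0.1508.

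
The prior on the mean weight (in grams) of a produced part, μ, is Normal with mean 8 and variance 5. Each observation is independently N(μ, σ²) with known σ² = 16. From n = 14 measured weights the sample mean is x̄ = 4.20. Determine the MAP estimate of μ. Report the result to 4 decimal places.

n = 14, x̄ = 4.20.
For a Normal prior and Normal likelihood with known variance, the posterior is Normal; its mode equals its mean, the precision-weighted average.
Prior precision 1/σ₀² = 1/5 = 0.2; data precision n/σ² = 14/16 = 0.875.
μ̂ = (0.2·8 + 0.875·4.2) / (0.2 + 0.875) = 5.275/1.075 = 211/43 ≈ 4.9070.

μ̂_MAP = 4.9070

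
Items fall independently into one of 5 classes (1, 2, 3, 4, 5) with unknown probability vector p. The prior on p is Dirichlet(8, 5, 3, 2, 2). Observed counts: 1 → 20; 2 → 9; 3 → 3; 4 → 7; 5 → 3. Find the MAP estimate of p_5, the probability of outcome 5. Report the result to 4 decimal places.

The posterior is Dirichlet(αᵢ + nᵢ) = Dirichlet(28, 14, 6, 9, 5).
For a Dirichlet(a₁,…,a_K) with all aᵢ > 1, the mode has j-th component (aⱼ − 1)/(Σaᵢ − K).
Here Σaᵢ = 62 and K = 5, so p_5 = (5 − 1)/(62 − 5) = 4/57 ≈ 0.0702.

MAP estimate: 0.0702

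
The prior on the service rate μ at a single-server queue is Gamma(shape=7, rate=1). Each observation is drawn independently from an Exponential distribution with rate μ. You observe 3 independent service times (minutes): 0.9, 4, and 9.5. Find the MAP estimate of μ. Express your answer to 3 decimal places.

The Exponential(rate=μ) likelihood is ∝ μ^n e^(−μΣtᵢ). Here n = 3 and Σtᵢ = 0.9 + 4 + 9.5 = 14.4.
Posterior ∝ μ^6e^(−1μ) · μ^3e^(−14.4μ) = μ^9e^(−15.4μ), i.e. Gamma(10, 15.4).
Mode = (a−1)/b = 9/15.4 ≈ 0.584.

μ̂_MAP = 0.584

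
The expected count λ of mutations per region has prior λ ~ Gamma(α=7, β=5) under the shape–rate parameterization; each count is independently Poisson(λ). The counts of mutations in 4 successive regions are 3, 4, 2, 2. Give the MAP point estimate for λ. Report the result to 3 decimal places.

λ̂_MAP = 1.889

Σxᵢ = 3+4+2+2 = 11, with n = 4.
Posterior ∝ λ^6e^(−5λ) · λ^11e^(−4λ) = λ^17e^(−9λ), i.e. Gamma(shape=18, rate=9).
The mode of a Gamma(a, b) with a ≥ 1 (shape–rate) is (a−1)/b = 17/9 ≈ 1.889.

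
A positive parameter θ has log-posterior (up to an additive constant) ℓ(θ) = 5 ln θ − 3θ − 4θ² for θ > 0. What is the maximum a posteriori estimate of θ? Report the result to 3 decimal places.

ℓ'(θ) = 5/θ − 3 − 8θ. Setting this to zero and multiplying by θ: 8θ² + 3θ − 5 = 0.
θ = (−3 + √(3² + 4·8·5)) / (2·8) = (−3 + √169) / 16 = (−3 + 13)/16 = 5/8.
ℓ''(θ) = −5/θ² − 8 < 0, confirming a maximum.

θ̂_MAP = 0.625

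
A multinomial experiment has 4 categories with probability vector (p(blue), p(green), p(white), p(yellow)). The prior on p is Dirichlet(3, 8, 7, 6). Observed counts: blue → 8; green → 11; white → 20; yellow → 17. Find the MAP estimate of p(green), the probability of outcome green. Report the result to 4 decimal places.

The posterior is Dirichlet(αᵢ + nᵢ) = Dirichlet(11, 19, 27, 23).
For a Dirichlet(a₁,…,a_K) with all aᵢ > 1, the mode has j-th component (aⱼ − 1)/(Σaᵢ − K).
Here Σaᵢ = 80 and K = 4, so p(green) = (19 − 1)/(80 − 4) = 18/76 ≈ 0.2368.

MAP estimate of p(green) = 0.2368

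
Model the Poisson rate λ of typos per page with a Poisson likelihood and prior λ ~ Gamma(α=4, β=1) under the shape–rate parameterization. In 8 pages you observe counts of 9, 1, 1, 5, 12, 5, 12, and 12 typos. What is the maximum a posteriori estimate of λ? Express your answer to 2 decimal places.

λ̂_MAP = 6.67

Σxᵢ = 9+1+1+5+12+5+12+12 = 57, with n = 8.
Posterior ∝ λ^3e^(−1λ) · λ^57e^(−8λ) = λ^60e^(−9λ), i.e. Gamma(shape=61, rate=9).
The mode of a Gamma(a, b) with a ≥ 1 (shape–rate) is (a−1)/b = 60/9 ≈ 6.67.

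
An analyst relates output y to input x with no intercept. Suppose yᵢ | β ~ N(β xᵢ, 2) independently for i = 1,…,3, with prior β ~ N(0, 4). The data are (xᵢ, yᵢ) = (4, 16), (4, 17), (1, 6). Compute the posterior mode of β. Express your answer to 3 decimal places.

log p(β | y) = −Σ(yᵢ − βxᵢ)²/(2·2) − β²/(2·4) + const.
Setting the derivative to zero: Σxᵢ(yᵢ − βxᵢ)/2 − β/4 = 0, so β = Σxᵢyᵢ / (Σxᵢ² + σ²/τ²).
Σxᵢyᵢ = 4·16 + 4·17 + 1·6 = 138; Σxᵢ² = 33; σ²/τ² = 0.5.
β̂_MAP = 138 / (33 + 0.5) = 138/33.5 ≈ 4.119.

β̂_MAP = 4.119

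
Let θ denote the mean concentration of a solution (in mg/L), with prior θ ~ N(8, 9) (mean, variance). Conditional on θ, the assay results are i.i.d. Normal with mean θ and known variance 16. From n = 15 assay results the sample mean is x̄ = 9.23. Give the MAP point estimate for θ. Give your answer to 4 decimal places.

θ̂_MAP = 9.0997

n = 15, x̄ = 9.23.
For a Normal prior and Normal likelihood with known variance, the posterior is Normal; its mode equals its mean, the precision-weighted average.
Prior precision 1/σ₀² = 1/9; data precision n/σ² = 15/16 = 0.9375.
θ̂ = ((1/9)·8 + 0.9375·9.23) / (1/9 + 0.9375) = (27481/2880)/(151/144) = 27481/3020 ≈ 9.0997.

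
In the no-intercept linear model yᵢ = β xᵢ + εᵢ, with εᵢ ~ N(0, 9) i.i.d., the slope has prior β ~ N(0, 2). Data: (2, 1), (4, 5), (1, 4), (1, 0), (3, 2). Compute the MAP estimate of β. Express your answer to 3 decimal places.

log p(β | y) = −Σ(yᵢ − βxᵢ)²/(2·9) − β²/(2·2) + const.
Setting the derivative to zero: Σxᵢ(yᵢ − βxᵢ)/9 − β/2 = 0, so β = Σxᵢyᵢ / (Σxᵢ² + σ²/τ²).
Σxᵢyᵢ = 2·1 + 4·5 + 1·4 + 1·0 + 3·2 = 32; Σxᵢ² = 31; σ²/τ² = 4.5.
β̂_MAP = 32 / (31 + 4.5) = 32/35.5 ≈ 0.901.

β̂_MAP = 0.901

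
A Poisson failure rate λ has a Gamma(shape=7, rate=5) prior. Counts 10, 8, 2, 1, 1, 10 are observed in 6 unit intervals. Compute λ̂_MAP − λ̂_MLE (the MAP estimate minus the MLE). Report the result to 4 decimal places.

MAP − MLE = -1.8788

Σxᵢ = 32. Posterior is Gamma(39, 11); MAP = (39−1)/11 = 38/11 ≈ 3.45455.
MLE = x̄ = 32/6 ≈ 5.33333.
Difference = 38/11 − 32/6 = -62/33 ≈ -1.8788.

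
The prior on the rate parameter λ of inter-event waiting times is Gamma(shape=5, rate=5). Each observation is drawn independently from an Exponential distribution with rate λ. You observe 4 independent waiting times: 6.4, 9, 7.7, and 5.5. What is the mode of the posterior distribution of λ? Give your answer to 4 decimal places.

The Exponential(rate=λ) likelihood is ∝ λ^n e^(−λΣtᵢ). Here n = 4 and Σtᵢ = 6.4 + 9 + 7.7 + 5.5 = 28.6.
Posterior ∝ λ^4e^(−5λ) · λ^4e^(−28.6λ) = λ^8e^(−33.6λ), i.e. Gamma(9, 33.6).
Mode = (a−1)/b = 8/33.6 ≈ 0.2381.

λ̂_MAP = 0.2381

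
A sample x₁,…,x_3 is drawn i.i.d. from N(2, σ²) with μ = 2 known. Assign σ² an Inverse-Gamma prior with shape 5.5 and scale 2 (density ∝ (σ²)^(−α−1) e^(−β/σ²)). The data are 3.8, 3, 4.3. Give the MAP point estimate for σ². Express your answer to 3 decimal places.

σ̂²_MAP = 0.846

Sum of squared deviations about the known mean: SS = (3.8−2)² + (3−2)² + (4.3−2)² = 9.53.
The Normal likelihood contributes (σ²)^(−n/2) exp(−SS/(2σ²)), so the posterior is Inverse-Gamma(α + n/2, β + SS/2) = Inverse-Gamma(7, 6.765).
The mode of Inverse-Gamma(a, b) is b/(a+1) = 6.765/8 ≈ 0.846.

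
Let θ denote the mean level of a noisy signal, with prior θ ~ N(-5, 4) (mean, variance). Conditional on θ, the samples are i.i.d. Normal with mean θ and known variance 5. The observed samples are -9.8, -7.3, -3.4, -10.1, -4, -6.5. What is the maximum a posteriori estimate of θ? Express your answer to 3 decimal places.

n = 6; x̄ = ((-9.8) + (-7.3) + (-3.4) + (-10.1) + (-4) + (-6.5))/6 = -41.1/6 = -6.85.
For a Normal prior and Normal likelihood with known variance, the posterior is Normal; its mode equals its mean, the precision-weighted average.
Prior precision 1/σ₀² = 1/4 = 0.25; data precision n/σ² = 6/5 = 1.2.
θ̂ = (0.25·(-5) + 1.2·(-6.85)) / (0.25 + 1.2) = (-9.47)/1.45 = -947/145 ≈ -6.531.

θ̂_MAP = -6.531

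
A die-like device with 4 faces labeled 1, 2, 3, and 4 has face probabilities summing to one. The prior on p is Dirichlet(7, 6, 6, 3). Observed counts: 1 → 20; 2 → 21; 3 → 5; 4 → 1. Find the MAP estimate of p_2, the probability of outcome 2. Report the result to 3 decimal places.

MAP estimate: 0.400

The posterior is Dirichlet(αᵢ + nᵢ) = Dirichlet(27, 27, 11, 4).
For a Dirichlet(a₁,…,a_K) with all aᵢ > 1, the mode has j-th component (aⱼ − 1)/(Σaᵢ − K).
Here Σaᵢ = 69 and K = 4, so p_2 = (27 − 1)/(69 − 4) = 26/65 ≈ 0.400.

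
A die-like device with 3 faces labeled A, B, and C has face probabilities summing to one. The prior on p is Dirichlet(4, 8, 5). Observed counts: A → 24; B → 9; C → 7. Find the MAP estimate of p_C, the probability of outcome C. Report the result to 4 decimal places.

MAP estimate of p_C = 0.2037

The posterior is Dirichlet(αᵢ + nᵢ) = Dirichlet(28, 17, 12).
For a Dirichlet(a₁,…,a_K) with all aᵢ > 1, the mode has j-th component (aⱼ − 1)/(Σaᵢ − K).
Here Σaᵢ = 57 and K = 3, so p_C = (12 − 1)/(57 − 3) = 11/54 ≈ 0.2037.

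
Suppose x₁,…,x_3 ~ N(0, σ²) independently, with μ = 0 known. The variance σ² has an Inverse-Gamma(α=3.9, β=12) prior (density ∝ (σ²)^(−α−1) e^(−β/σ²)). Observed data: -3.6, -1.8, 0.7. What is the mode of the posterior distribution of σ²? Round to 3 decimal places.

σ̂²_MAP = 3.179

Sum of squared deviations about the known mean: SS = (-3.6−0)² + (-1.8−0)² + (0.7−0)² = 16.69.
The Normal likelihood contributes (σ²)^(−n/2) exp(−SS/(2σ²)), so the posterior is Inverse-Gamma(α + n/2, β + SS/2) = Inverse-Gamma(5.4, 20.345).
The mode of Inverse-Gamma(a, b) is b/(a+1) = 20.345/6.4 ≈ 3.179.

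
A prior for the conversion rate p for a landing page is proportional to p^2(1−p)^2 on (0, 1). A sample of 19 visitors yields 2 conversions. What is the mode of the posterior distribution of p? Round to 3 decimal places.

The prior density ∝ p^2(1−p)^2 is the kernel of Beta(3, 3).
Data: 2 successes in 19 trials. The binomial likelihood contributes p^2(1−p)^17, so the posterior is Beta(3+2, 3+17) = Beta(5, 20).
For Beta(a, b) with a, b > 1 the mode is (a−1)/(a+b−2) = 4/23 ≈ 0.174.

p̂_MAP = 0.174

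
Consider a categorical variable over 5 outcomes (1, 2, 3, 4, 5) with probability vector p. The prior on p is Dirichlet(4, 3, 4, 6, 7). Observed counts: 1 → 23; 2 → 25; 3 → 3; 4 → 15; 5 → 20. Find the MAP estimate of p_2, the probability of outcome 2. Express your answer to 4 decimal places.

MAP estimate: 0.2571

The posterior is Dirichlet(αᵢ + nᵢ) = Dirichlet(27, 28, 7, 21, 27).
For a Dirichlet(a₁,…,a_K) with all aᵢ > 1, the mode has j-th component (aⱼ − 1)/(Σaᵢ − K).
Here Σaᵢ = 110 and K = 5, so p_2 = (28 − 1)/(110 − 5) = 27/105 ≈ 0.2571.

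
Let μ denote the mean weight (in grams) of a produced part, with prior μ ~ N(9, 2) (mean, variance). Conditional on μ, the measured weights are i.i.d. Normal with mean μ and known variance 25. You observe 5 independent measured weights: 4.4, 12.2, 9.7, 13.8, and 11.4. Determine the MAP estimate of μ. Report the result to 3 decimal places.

n = 5; x̄ = (4.4 + 12.2 + 9.7 + 13.8 + 11.4)/5 = 51.5/5 = 10.3.
For a Normal prior and Normal likelihood with known variance, the posterior is Normal; its mode equals its mean, the precision-weighted average.
Prior precision 1/σ₀² = 1/2 = 0.5; data precision n/σ² = 5/25 = 0.2.
μ̂ = (0.5·9 + 0.2·10.3) / (0.5 + 0.2) = 6.56/0.7 = 328/35 ≈ 9.371.

μ̂_MAP = 9.371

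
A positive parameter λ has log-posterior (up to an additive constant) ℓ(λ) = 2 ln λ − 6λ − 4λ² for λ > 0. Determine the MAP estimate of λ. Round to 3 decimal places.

ℓ'(λ) = 2/λ − 6 − 8λ. Setting this to zero and multiplying by λ: 8λ² + 6λ − 2 = 0.
λ = (−6 + √(6² + 4·8·2)) / (2·8) = (−6 + √100) / 16 = (−6 + 10)/16 = 1/4.
ℓ''(λ) = −2/λ² − 8 < 0, confirming a maximum.

λ̂_MAP = 0.250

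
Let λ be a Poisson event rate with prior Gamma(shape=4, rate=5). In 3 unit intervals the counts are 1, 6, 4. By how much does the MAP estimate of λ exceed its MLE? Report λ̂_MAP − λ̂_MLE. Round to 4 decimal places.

MAP − MLE = -1.9167

Σxᵢ = 11. Posterior is Gamma(15, 8); MAP = (15−1)/8 = 14/8 ≈ 1.75000.
MLE = x̄ = 11/3 ≈ 3.66667.
Difference = 14/8 − 11/3 = -23/12 ≈ -1.9167.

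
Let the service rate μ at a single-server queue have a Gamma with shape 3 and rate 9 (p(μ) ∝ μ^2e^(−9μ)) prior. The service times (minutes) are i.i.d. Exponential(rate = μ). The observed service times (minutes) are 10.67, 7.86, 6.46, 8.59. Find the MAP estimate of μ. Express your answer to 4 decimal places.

μ̂_MAP = 0.1409

The Exponential(rate=μ) likelihood is ∝ μ^n e^(−μΣtᵢ). Here n = 4 and Σtᵢ = 10.67 + 7.86 + 6.46 + 8.59 = 33.58.
Posterior ∝ μ^2e^(−9μ) · μ^4e^(−33.58μ) = μ^6e^(−42.58μ), i.e. Gamma(7, 42.58).
Mode = (a−1)/b = 6/42.58 ≈ 0.1409.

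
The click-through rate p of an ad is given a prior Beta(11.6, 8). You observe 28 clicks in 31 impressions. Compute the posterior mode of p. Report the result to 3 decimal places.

p̂_MAP = 0.794

Prior: Beta(11.6, 8).
Data: 28 successes in 31 trials. The binomial likelihood contributes p^28(1−p)^3, so the posterior is Beta(11.6+28, 8+3) = Beta(39.6, 11).
For Beta(a, b) with a, b > 1 the mode is (a−1)/(a+b−2) = 38.6/48.6 ≈ 0.794.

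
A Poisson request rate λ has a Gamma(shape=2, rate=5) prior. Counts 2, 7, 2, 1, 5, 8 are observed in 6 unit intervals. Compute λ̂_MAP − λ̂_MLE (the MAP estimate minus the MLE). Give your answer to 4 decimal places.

MAP − MLE = -1.8030

Σxᵢ = 25. Posterior is Gamma(27, 11); MAP = (27−1)/11 = 26/11 ≈ 2.36364.
MLE = x̄ = 25/6 ≈ 4.16667.
Difference = 26/11 − 25/6 = -119/66 ≈ -1.8030.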